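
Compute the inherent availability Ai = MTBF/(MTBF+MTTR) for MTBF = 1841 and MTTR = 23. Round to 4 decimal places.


MTBF = 1841
MTTR = 23
MTBF + MTTR = 1864
Ai = 1841 / 1864
Ai = 0.9877

0.9877


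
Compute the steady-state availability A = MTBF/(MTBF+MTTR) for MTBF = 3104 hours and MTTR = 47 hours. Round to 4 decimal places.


MTBF = 3104
MTTR = 47
MTBF + MTTR = 3151
A = 3104 / 3151
A = 0.9851

0.9851


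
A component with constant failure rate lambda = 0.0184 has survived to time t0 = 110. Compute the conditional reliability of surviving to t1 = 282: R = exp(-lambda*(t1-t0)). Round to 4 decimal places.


lambda = 0.0184
t0 = 110, t1 = 282
t1 - t0 = 172
lambda * (t1-t0) = 0.0184 * 172 = 3.1648
R = exp(-3.1648)
R = 0.0422

0.0422


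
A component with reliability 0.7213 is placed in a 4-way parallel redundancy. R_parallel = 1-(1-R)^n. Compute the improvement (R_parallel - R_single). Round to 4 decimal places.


R_single = 0.7213, n = 4
1 - R_single = 0.2787
(1 - R_single)^n = 0.2787^4 = 0.006
R_parallel = 1 - 0.006 = 0.994
Improvement = 0.994 - 0.7213
Improvement = 0.2727

0.2727


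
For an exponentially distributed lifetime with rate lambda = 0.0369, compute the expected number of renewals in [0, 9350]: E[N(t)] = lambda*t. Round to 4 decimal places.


lambda = 0.0369
t = 9350
E[N(t)] = lambda * t
E[N(t)] = 0.0369 * 9350
E[N(t)] = 345.015

345.015


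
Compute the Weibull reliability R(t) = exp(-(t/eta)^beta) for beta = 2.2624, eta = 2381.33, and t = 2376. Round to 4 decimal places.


beta = 2.2624, eta = 2381.33, t = 2376
t/eta = 2376 / 2381.33 = 0.9978
(t/eta)^beta = 0.9978^2.2624 = 0.9949
R(t) = exp(-0.9949)
R(t) = 0.3697

0.3697


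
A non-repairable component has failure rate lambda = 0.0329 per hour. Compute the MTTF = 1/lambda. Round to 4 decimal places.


lambda = 0.0329
MTTF = 1 / 0.0329
MTTF = 30.3951

30.3951


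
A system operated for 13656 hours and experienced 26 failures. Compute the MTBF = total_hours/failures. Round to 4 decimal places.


total_hours = 13656
failures = 26
MTBF = 13656 / 26
MTBF = 525.2308

525.2308


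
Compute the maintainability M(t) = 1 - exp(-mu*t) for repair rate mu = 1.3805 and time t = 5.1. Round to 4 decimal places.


mu = 1.3805, t = 5.1
mu * t = 1.3805 * 5.1 = 7.0405
exp(-7.0405) = 0.0009
M(t) = 1 - 0.0009
M(t) = 0.9991

0.9991


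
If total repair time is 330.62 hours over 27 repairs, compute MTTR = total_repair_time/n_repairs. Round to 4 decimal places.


total_repair_time = 330.62
n_repairs = 27
MTTR = 330.62 / 27
MTTR = 12.2452

12.2452


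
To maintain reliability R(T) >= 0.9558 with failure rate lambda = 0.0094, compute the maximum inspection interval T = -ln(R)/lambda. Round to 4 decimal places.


R_target = 0.9558
lambda = 0.0094
-ln(0.9558) = 0.0452
T = 0.0452 / 0.0094
T = 4.8092

4.8092


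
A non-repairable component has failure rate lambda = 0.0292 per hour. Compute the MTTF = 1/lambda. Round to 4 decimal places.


lambda = 0.0292
MTTF = 1 / 0.0292
MTTF = 34.2466

34.2466


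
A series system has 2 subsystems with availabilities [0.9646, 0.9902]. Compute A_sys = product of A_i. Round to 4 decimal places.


Subsystems: [0.9646, 0.9902]
After subsystem 1 (A=0.9646): product = 0.9646
After subsystem 2 (A=0.9902): product = 0.9551
A_sys = 0.9551

0.9551


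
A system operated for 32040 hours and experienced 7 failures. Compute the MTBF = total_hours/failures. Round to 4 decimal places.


total_hours = 32040
failures = 7
MTBF = 32040 / 7
MTBF = 4577.1429

4577.1429


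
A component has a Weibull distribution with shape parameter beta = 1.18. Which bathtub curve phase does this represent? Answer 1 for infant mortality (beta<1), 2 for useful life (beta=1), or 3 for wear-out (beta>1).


beta = 1.18
Compare beta to 1:
beta < 1 => infant mortality (phase 1)
beta = 1 => useful life (phase 2)
beta > 1 => wear-out (phase 3)
Since beta = 1.18, this is wear-out (increasing failure rate)
Phase = 3

3


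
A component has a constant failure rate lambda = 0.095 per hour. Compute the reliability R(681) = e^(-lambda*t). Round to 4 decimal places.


lambda = 0.095
t = 681
lambda * t = 64.695
R(t) = e^(-64.695)
R(t) = 0.0

0.0


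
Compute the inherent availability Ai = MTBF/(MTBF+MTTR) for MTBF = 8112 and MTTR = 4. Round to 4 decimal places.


MTBF = 8112
MTTR = 4
MTBF + MTTR = 8116
Ai = 8112 / 8116
Ai = 0.9995

0.9995


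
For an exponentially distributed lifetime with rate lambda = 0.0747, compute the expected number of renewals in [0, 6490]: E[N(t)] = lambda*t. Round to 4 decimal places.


lambda = 0.0747
t = 6490
E[N(t)] = lambda * t
E[N(t)] = 0.0747 * 6490
E[N(t)] = 484.803

484.803


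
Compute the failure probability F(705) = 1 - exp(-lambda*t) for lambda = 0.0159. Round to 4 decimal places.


lambda = 0.0159, t = 705
lambda * t = 11.2095
exp(-11.2095) = 0.0
F(t) = 1 - 0.0
F(t) = 1.0

1.0


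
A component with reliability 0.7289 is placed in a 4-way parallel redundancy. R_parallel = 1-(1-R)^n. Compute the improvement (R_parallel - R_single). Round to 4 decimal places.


R_single = 0.7289, n = 4
1 - R_single = 0.2711
(1 - R_single)^n = 0.2711^4 = 0.0054
R_parallel = 1 - 0.0054 = 0.9946
Improvement = 0.9946 - 0.7289
Improvement = 0.2657

0.2657


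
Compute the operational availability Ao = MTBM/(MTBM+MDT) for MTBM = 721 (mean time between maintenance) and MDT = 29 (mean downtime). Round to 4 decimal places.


MTBM = 721
MDT = 29
MTBM + MDT = 750
Ao = 721 / 750
Ao = 0.9613

0.9613


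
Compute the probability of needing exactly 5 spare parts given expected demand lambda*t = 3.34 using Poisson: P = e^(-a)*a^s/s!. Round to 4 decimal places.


a = 3.34, s = 5
e^(-a) = e^(-3.34) = 0.0354
a^s = 3.34^5 = 415.6544
s! = 120
P = 0.0354 * 415.6544 / 120
P = 0.1227

0.1227


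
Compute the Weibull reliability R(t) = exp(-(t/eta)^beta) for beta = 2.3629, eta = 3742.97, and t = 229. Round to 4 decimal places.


beta = 2.3629, eta = 3742.97, t = 229
t/eta = 229 / 3742.97 = 0.0612
(t/eta)^beta = 0.0612^2.3629 = 0.0014
R(t) = exp(-0.0014)
R(t) = 0.9986

0.9986


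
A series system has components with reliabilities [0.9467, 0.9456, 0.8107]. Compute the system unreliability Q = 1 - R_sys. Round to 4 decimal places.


Components: [0.9467, 0.9456, 0.8107]
After component 1: product = 0.9467
After component 2: product = 0.8952
After component 3: product = 0.7257
R_sys = 0.7257
Q = 1 - 0.7257 = 0.2743

0.2743


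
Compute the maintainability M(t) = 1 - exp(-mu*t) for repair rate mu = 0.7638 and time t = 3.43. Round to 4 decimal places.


mu = 0.7638, t = 3.43
mu * t = 0.7638 * 3.43 = 2.6198
exp(-2.6198) = 0.0728
M(t) = 1 - 0.0728
M(t) = 0.9272

0.9272


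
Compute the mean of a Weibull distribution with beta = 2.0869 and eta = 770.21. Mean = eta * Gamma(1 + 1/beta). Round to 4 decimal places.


beta = 2.0869, eta = 770.21
1/beta = 0.4792
1 + 1/beta = 1.4792
Gamma(1.4792) = 0.8857
Mean = 770.21 * 0.8857
Mean = 682.2015

682.2015


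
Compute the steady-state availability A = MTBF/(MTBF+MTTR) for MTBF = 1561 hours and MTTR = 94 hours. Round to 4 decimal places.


MTBF = 1561
MTTR = 94
MTBF + MTTR = 1655
A = 1561 / 1655
A = 0.9432

0.9432


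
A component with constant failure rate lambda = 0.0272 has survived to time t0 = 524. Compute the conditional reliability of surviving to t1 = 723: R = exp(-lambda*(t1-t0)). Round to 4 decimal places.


lambda = 0.0272
t0 = 524, t1 = 723
t1 - t0 = 199
lambda * (t1-t0) = 0.0272 * 199 = 5.4128
R = exp(-5.4128)
R = 0.0045

0.0045


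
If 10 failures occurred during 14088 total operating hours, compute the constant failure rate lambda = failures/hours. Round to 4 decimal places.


failures = 10
total_hours = 14088
lambda = 10 / 14088
lambda = 0.0007

0.0007


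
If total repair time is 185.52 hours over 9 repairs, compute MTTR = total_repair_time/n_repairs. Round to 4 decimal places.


total_repair_time = 185.52
n_repairs = 9
MTTR = 185.52 / 9
MTTR = 20.6133

20.6133


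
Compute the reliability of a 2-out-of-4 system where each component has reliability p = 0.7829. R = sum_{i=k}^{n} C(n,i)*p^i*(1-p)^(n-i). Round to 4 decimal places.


k = 2, n = 4, p = 0.7829
i=2: C(4,2)=6 * 0.7829^2 * 0.2171^2 = 0.1733
i=3: C(4,3)=4 * 0.7829^3 * 0.2171^1 = 0.4167
i=4: C(4,4)=1 * 0.7829^4 * 0.2171^0 = 0.3757
R = sum of terms = 0.9657

0.9657


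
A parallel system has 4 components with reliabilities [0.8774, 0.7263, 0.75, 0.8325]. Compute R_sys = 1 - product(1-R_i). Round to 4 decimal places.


Components: [0.8774, 0.7263, 0.75, 0.8325]
(1 - 0.8774) = 0.1226, running product = 0.1226
(1 - 0.7263) = 0.2737, running product = 0.0336
(1 - 0.75) = 0.25, running product = 0.0084
(1 - 0.8325) = 0.1675, running product = 0.0014
Product of (1-R_i) = 0.0014
R_sys = 1 - 0.0014 = 0.9986

0.9986


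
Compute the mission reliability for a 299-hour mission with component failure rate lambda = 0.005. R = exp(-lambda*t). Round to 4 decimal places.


lambda = 0.005
mission_time = 299
lambda * t = 0.005 * 299 = 1.495
R = exp(-1.495)
R = 0.2242

0.2242


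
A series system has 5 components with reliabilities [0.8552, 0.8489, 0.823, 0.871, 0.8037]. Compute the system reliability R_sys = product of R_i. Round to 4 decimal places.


Components: [0.8552, 0.8489, 0.823, 0.871, 0.8037]
After component 1 (R=0.8552): product = 0.8552
After component 2 (R=0.8489): product = 0.726
After component 3 (R=0.823): product = 0.5975
After component 4 (R=0.871): product = 0.5204
After component 5 (R=0.8037): product = 0.4183
R_sys = 0.4183

0.4183


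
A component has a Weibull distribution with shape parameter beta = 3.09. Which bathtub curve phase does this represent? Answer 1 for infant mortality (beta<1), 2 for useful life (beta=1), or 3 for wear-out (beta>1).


beta = 3.09
Compare beta to 1:
beta < 1 => infant mortality (phase 1)
beta = 1 => useful life (phase 2)
beta > 1 => wear-out (phase 3)
Since beta = 3.09, this is wear-out (increasing failure rate)
Phase = 3

3


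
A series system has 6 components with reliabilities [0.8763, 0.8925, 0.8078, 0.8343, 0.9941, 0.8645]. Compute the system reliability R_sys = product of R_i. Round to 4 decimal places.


Components: [0.8763, 0.8925, 0.8078, 0.8343, 0.9941, 0.8645]
After component 1 (R=0.8763): product = 0.8763
After component 2 (R=0.8925): product = 0.7821
After component 3 (R=0.8078): product = 0.6318
After component 4 (R=0.8343): product = 0.5271
After component 5 (R=0.9941): product = 0.524
After component 6 (R=0.8645): product = 0.453
R_sys = 0.453

0.453


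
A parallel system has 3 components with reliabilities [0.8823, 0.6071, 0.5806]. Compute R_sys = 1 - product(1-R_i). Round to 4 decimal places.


Components: [0.8823, 0.6071, 0.5806]
(1 - 0.8823) = 0.1177, running product = 0.1177
(1 - 0.6071) = 0.3929, running product = 0.0462
(1 - 0.5806) = 0.4194, running product = 0.0194
Product of (1-R_i) = 0.0194
R_sys = 1 - 0.0194 = 0.9806

0.9806


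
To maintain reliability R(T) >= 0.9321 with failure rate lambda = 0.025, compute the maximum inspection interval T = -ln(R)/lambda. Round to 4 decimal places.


R_target = 0.9321
lambda = 0.025
-ln(0.9321) = 0.0703
T = 0.0703 / 0.025
T = 2.8126

2.8126


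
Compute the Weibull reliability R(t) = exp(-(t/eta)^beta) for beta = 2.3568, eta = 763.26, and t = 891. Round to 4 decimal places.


beta = 2.3568, eta = 763.26, t = 891
t/eta = 891 / 763.26 = 1.1674
(t/eta)^beta = 1.1674^2.3568 = 1.4401
R(t) = exp(-1.4401)
R(t) = 0.2369

0.2369


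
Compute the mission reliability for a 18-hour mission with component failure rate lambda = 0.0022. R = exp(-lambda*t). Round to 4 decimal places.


lambda = 0.0022
mission_time = 18
lambda * t = 0.0022 * 18 = 0.0396
R = exp(-0.0396)
R = 0.9612

0.9612


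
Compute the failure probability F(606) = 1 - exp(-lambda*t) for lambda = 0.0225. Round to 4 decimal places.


lambda = 0.0225, t = 606
lambda * t = 13.635
exp(-13.635) = 0.0
F(t) = 1 - 0.0
F(t) = 1.0

1.0


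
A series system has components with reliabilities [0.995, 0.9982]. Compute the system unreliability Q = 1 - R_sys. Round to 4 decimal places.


Components: [0.995, 0.9982]
After component 1: product = 0.995
After component 2: product = 0.9932
R_sys = 0.9932
Q = 1 - 0.9932 = 0.0068

0.0068


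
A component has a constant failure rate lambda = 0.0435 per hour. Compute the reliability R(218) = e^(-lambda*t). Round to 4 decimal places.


lambda = 0.0435
t = 218
lambda * t = 9.483
R(t) = e^(-9.483)
R(t) = 0.0001

0.0001


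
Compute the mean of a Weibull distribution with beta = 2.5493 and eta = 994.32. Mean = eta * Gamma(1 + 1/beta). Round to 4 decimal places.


beta = 2.5493, eta = 994.32
1/beta = 0.3923
1 + 1/beta = 1.3923
Gamma(1.3923) = 0.8877
Mean = 994.32 * 0.8877
Mean = 882.6703

882.6703


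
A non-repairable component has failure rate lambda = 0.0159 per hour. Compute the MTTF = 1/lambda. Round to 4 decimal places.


lambda = 0.0159
MTTF = 1 / 0.0159
MTTF = 62.8931

62.8931


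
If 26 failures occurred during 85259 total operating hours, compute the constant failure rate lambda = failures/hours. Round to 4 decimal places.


failures = 26
total_hours = 85259
lambda = 26 / 85259
lambda = 0.0003

0.0003


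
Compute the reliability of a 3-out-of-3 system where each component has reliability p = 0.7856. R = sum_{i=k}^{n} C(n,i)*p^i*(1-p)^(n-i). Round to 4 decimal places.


k = 3, n = 3, p = 0.7856
i=3: C(3,3)=1 * 0.7856^3 * 0.2144^0 = 0.4848
R = sum of terms = 0.4848

0.4848


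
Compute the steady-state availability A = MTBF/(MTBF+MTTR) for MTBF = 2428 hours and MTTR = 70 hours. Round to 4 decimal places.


MTBF = 2428
MTTR = 70
MTBF + MTTR = 2498
A = 2428 / 2498
A = 0.972

0.972


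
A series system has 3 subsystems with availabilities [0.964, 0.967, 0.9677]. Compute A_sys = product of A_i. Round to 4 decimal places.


Subsystems: [0.964, 0.967, 0.9677]
After subsystem 1 (A=0.964): product = 0.964
After subsystem 2 (A=0.967): product = 0.9322
After subsystem 3 (A=0.9677): product = 0.9021
A_sys = 0.9021

0.9021


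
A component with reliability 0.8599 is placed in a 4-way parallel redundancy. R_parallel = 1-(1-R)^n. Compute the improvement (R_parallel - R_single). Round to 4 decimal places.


R_single = 0.8599, n = 4
1 - R_single = 0.1401
(1 - R_single)^n = 0.1401^4 = 0.0004
R_parallel = 1 - 0.0004 = 0.9996
Improvement = 0.9996 - 0.8599
Improvement = 0.1397

0.1397


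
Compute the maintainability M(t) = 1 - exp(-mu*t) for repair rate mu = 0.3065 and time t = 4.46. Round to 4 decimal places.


mu = 0.3065, t = 4.46
mu * t = 0.3065 * 4.46 = 1.367
exp(-1.367) = 0.2549
M(t) = 1 - 0.2549
M(t) = 0.7451

0.7451


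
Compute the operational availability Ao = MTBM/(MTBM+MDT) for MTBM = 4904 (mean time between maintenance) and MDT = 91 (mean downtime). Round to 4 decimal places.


MTBM = 4904
MDT = 91
MTBM + MDT = 4995
Ao = 4904 / 4995
Ao = 0.9818

0.9818


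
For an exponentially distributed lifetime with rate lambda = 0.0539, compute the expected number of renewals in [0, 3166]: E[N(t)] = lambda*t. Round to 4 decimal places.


lambda = 0.0539
t = 3166
E[N(t)] = lambda * t
E[N(t)] = 0.0539 * 3166
E[N(t)] = 170.6474

170.6474


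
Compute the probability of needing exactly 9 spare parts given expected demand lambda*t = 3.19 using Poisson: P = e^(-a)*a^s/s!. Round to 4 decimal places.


a = 3.19, s = 9
e^(-a) = e^(-3.19) = 0.0412
a^s = 3.19^9 = 34207.0914
s! = 362880
P = 0.0412 * 34207.0914 / 362880
P = 0.0039

0.0039


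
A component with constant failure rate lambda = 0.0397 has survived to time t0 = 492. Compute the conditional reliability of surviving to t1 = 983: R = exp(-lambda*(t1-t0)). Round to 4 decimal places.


lambda = 0.0397
t0 = 492, t1 = 983
t1 - t0 = 491
lambda * (t1-t0) = 0.0397 * 491 = 19.4927
R = exp(-19.4927)
R = 0.0

0.0


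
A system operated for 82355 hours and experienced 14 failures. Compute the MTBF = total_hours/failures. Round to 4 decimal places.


total_hours = 82355
failures = 14
MTBF = 82355 / 14
MTBF = 5882.5

5882.5


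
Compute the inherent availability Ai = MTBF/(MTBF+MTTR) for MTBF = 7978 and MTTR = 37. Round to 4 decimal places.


MTBF = 7978
MTTR = 37
MTBF + MTTR = 8015
Ai = 7978 / 8015
Ai = 0.9954

0.9954


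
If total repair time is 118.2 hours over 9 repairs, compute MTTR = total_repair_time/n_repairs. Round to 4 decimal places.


total_repair_time = 118.2
n_repairs = 9
MTTR = 118.2 / 9
MTTR = 13.1333

13.1333


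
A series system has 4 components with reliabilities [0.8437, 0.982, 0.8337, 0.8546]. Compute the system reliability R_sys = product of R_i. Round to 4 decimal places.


Components: [0.8437, 0.982, 0.8337, 0.8546]
After component 1 (R=0.8437): product = 0.8437
After component 2 (R=0.982): product = 0.8285
After component 3 (R=0.8337): product = 0.6907
After component 4 (R=0.8546): product = 0.5903
R_sys = 0.5903

0.5903


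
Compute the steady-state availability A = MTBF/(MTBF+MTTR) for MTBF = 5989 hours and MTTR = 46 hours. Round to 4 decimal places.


MTBF = 5989
MTTR = 46
MTBF + MTTR = 6035
A = 5989 / 6035
A = 0.9924

0.9924


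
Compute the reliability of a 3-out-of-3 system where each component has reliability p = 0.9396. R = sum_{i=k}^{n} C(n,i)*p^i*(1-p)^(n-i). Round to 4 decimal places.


k = 3, n = 3, p = 0.9396
i=3: C(3,3)=1 * 0.9396^3 * 0.0604^0 = 0.8295
R = sum of terms = 0.8295

0.8295


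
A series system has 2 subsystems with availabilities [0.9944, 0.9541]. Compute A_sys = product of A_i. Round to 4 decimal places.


Subsystems: [0.9944, 0.9541]
After subsystem 1 (A=0.9944): product = 0.9944
After subsystem 2 (A=0.9541): product = 0.9488
A_sys = 0.9488

0.9488


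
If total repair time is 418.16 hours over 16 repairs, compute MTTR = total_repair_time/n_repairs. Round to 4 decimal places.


total_repair_time = 418.16
n_repairs = 16
MTTR = 418.16 / 16
MTTR = 26.135

26.135


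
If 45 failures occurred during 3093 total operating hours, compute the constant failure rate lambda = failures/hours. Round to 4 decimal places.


failures = 45
total_hours = 3093
lambda = 45 / 3093
lambda = 0.0145

0.0145


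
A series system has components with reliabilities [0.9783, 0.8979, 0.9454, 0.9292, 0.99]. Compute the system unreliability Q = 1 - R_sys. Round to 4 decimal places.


Components: [0.9783, 0.8979, 0.9454, 0.9292, 0.99]
After component 1: product = 0.9783
After component 2: product = 0.8784
After component 3: product = 0.8305
After component 4: product = 0.7717
After component 5: product = 0.7639
R_sys = 0.7639
Q = 1 - 0.7639 = 0.2361

0.2361


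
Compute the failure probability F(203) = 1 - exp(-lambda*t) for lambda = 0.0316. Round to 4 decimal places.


lambda = 0.0316, t = 203
lambda * t = 6.4148
exp(-6.4148) = 0.0016
F(t) = 1 - 0.0016
F(t) = 0.9984

0.9984


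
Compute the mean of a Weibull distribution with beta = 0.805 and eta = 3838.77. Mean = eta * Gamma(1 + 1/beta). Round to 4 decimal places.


beta = 0.805, eta = 3838.77
1/beta = 1.2422
1 + 1/beta = 2.2422
Gamma(2.2422) = 1.128
Mean = 3838.77 * 1.128
Mean = 4330.1202

4330.1202


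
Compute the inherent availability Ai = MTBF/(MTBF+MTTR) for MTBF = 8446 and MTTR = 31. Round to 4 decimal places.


MTBF = 8446
MTTR = 31
MTBF + MTTR = 8477
Ai = 8446 / 8477
Ai = 0.9963

0.9963


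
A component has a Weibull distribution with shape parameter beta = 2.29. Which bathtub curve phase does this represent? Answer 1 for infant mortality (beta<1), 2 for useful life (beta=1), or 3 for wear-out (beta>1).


beta = 2.29
Compare beta to 1:
beta < 1 => infant mortality (phase 1)
beta = 1 => useful life (phase 2)
beta > 1 => wear-out (phase 3)
Since beta = 2.29, this is wear-out (increasing failure rate)
Phase = 3

3


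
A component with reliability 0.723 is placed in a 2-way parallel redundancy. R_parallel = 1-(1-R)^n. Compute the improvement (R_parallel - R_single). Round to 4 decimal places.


R_single = 0.723, n = 2
1 - R_single = 0.277
(1 - R_single)^n = 0.277^2 = 0.0767
R_parallel = 1 - 0.0767 = 0.9233
Improvement = 0.9233 - 0.723
Improvement = 0.2003

0.2003


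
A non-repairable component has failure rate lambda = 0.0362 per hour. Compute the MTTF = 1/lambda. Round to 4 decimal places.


lambda = 0.0362
MTTF = 1 / 0.0362
MTTF = 27.6243

27.6243


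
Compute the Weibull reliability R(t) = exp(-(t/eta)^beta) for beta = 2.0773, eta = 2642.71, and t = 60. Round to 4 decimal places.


beta = 2.0773, eta = 2642.71, t = 60
t/eta = 60 / 2642.71 = 0.0227
(t/eta)^beta = 0.0227^2.0773 = 0.0004
R(t) = exp(-0.0004)
R(t) = 0.9996

0.9996


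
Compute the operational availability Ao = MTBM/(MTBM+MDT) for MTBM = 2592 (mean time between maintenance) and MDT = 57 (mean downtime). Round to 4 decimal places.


MTBM = 2592
MDT = 57
MTBM + MDT = 2649
Ao = 2592 / 2649
Ao = 0.9785

0.9785


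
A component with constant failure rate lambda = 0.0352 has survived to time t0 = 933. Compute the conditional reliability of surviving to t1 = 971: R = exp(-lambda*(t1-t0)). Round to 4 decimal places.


lambda = 0.0352
t0 = 933, t1 = 971
t1 - t0 = 38
lambda * (t1-t0) = 0.0352 * 38 = 1.3376
R = exp(-1.3376)
R = 0.2625

0.2625


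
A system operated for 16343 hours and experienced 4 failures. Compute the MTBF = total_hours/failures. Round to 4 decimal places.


total_hours = 16343
failures = 4
MTBF = 16343 / 4
MTBF = 4085.75

4085.75


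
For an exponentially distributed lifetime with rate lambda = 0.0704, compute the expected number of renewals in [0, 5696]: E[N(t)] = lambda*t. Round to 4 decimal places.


lambda = 0.0704
t = 5696
E[N(t)] = lambda * t
E[N(t)] = 0.0704 * 5696
E[N(t)] = 400.9984

400.9984


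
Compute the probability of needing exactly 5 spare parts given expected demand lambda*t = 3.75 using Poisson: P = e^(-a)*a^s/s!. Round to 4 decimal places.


a = 3.75, s = 5
e^(-a) = e^(-3.75) = 0.0235
a^s = 3.75^5 = 741.5771
s! = 120
P = 0.0235 * 741.5771 / 120
P = 0.1453

0.1453


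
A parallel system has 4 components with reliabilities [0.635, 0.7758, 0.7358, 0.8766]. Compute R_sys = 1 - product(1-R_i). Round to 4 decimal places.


Components: [0.635, 0.7758, 0.7358, 0.8766]
(1 - 0.635) = 0.365, running product = 0.365
(1 - 0.7758) = 0.2242, running product = 0.0818
(1 - 0.7358) = 0.2642, running product = 0.0216
(1 - 0.8766) = 0.1234, running product = 0.0027
Product of (1-R_i) = 0.0027
R_sys = 1 - 0.0027 = 0.9973

0.9973


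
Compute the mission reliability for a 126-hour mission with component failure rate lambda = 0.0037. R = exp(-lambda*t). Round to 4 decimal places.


lambda = 0.0037
mission_time = 126
lambda * t = 0.0037 * 126 = 0.4662
R = exp(-0.4662)
R = 0.6274

0.6274


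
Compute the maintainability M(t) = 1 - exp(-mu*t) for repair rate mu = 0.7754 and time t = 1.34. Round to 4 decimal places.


mu = 0.7754, t = 1.34
mu * t = 0.7754 * 1.34 = 1.039
exp(-1.039) = 0.3538
M(t) = 1 - 0.3538
M(t) = 0.6462

0.6462


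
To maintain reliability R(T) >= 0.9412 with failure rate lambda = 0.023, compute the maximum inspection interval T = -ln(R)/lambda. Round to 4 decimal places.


R_target = 0.9412
lambda = 0.023
-ln(0.9412) = 0.0606
T = 0.0606 / 0.023
T = 2.6348

2.6348


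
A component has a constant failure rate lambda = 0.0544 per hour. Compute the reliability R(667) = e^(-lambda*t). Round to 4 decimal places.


lambda = 0.0544
t = 667
lambda * t = 36.2848
R(t) = e^(-36.2848)
R(t) = 0.0

0.0


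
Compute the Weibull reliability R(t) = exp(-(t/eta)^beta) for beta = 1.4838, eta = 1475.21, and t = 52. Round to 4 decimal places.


beta = 1.4838, eta = 1475.21, t = 52
t/eta = 52 / 1475.21 = 0.0352
(t/eta)^beta = 0.0352^1.4838 = 0.007
R(t) = exp(-0.007)
R(t) = 0.993

0.993


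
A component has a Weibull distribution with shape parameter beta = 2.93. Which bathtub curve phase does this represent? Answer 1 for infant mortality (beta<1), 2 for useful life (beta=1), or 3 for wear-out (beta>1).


beta = 2.93
Compare beta to 1:
beta < 1 => infant mortality (phase 1)
beta = 1 => useful life (phase 2)
beta > 1 => wear-out (phase 3)
Since beta = 2.93, this is wear-out (increasing failure rate)
Phase = 3

3


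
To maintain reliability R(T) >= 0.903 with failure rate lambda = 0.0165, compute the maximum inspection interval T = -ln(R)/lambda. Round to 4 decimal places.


R_target = 0.903
lambda = 0.0165
-ln(0.903) = 0.102
T = 0.102 / 0.0165
T = 6.1838

6.1838


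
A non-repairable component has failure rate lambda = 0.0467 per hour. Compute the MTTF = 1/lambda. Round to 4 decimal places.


lambda = 0.0467
MTTF = 1 / 0.0467
MTTF = 21.4133

21.4133


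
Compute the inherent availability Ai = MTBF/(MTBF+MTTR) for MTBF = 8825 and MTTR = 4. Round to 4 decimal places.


MTBF = 8825
MTTR = 4
MTBF + MTTR = 8829
Ai = 8825 / 8829
Ai = 0.9995

0.9995


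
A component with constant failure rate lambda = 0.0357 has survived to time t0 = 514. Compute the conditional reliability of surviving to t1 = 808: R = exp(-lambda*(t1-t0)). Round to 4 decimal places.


lambda = 0.0357
t0 = 514, t1 = 808
t1 - t0 = 294
lambda * (t1-t0) = 0.0357 * 294 = 10.4958
R = exp(-10.4958)
R = 0.0

0.0


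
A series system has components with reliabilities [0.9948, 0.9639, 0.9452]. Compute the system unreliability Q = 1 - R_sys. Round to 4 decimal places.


Components: [0.9948, 0.9639, 0.9452]
After component 1: product = 0.9948
After component 2: product = 0.9589
After component 3: product = 0.9063
R_sys = 0.9063
Q = 1 - 0.9063 = 0.0937

0.0937


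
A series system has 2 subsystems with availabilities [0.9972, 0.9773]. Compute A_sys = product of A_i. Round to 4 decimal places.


Subsystems: [0.9972, 0.9773]
After subsystem 1 (A=0.9972): product = 0.9972
After subsystem 2 (A=0.9773): product = 0.9746
A_sys = 0.9746

0.9746


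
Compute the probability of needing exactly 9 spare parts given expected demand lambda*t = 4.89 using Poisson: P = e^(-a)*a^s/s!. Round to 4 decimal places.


a = 4.89, s = 9
e^(-a) = e^(-4.89) = 0.0075
a^s = 4.89^9 = 1598746.9616
s! = 362880
P = 0.0075 * 1598746.9616 / 362880
P = 0.0331

0.0331


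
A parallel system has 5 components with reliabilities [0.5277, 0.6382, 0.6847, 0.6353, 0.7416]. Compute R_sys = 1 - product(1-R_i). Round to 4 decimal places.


Components: [0.5277, 0.6382, 0.6847, 0.6353, 0.7416]
(1 - 0.5277) = 0.4723, running product = 0.4723
(1 - 0.6382) = 0.3618, running product = 0.1709
(1 - 0.6847) = 0.3153, running product = 0.0539
(1 - 0.6353) = 0.3647, running product = 0.0196
(1 - 0.7416) = 0.2584, running product = 0.0051
Product of (1-R_i) = 0.0051
R_sys = 1 - 0.0051 = 0.9949

0.9949


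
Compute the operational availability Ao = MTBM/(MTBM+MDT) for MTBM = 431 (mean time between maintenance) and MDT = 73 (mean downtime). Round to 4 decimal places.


MTBM = 431
MDT = 73
MTBM + MDT = 504
Ao = 431 / 504
Ao = 0.8552

0.8552


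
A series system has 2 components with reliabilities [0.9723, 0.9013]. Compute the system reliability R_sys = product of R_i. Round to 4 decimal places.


Components: [0.9723, 0.9013]
After component 1 (R=0.9723): product = 0.9723
After component 2 (R=0.9013): product = 0.8763
R_sys = 0.8763

0.8763


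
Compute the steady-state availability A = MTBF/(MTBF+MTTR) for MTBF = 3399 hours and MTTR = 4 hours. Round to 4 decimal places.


MTBF = 3399
MTTR = 4
MTBF + MTTR = 3403
A = 3399 / 3403
A = 0.9988

0.9988


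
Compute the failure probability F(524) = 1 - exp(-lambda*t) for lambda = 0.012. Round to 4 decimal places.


lambda = 0.012, t = 524
lambda * t = 6.288
exp(-6.288) = 0.0019
F(t) = 1 - 0.0019
F(t) = 0.9981

0.9981


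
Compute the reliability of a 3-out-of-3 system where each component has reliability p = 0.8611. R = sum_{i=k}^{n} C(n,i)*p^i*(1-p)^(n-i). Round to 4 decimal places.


k = 3, n = 3, p = 0.8611
i=3: C(3,3)=1 * 0.8611^3 * 0.1389^0 = 0.6385
R = sum of terms = 0.6385

0.6385


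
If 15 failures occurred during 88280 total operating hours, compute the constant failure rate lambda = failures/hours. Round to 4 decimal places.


failures = 15
total_hours = 88280
lambda = 15 / 88280
lambda = 0.0002

0.0002


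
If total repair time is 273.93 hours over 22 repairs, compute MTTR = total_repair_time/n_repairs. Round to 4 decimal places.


total_repair_time = 273.93
n_repairs = 22
MTTR = 273.93 / 22
MTTR = 12.4514

12.4514


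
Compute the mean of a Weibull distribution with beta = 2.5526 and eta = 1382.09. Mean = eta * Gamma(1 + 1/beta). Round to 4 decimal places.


beta = 2.5526, eta = 1382.09
1/beta = 0.3918
1 + 1/beta = 1.3918
Gamma(1.3918) = 0.8877
Mean = 1382.09 * 0.8877
Mean = 1226.9419

1226.9419


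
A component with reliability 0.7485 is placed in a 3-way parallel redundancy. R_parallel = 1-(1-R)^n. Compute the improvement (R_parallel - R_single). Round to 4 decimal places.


R_single = 0.7485, n = 3
1 - R_single = 0.2515
(1 - R_single)^n = 0.2515^3 = 0.0159
R_parallel = 1 - 0.0159 = 0.9841
Improvement = 0.9841 - 0.7485
Improvement = 0.2356

0.2356


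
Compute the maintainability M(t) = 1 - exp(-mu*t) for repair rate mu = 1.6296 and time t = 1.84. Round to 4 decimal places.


mu = 1.6296, t = 1.84
mu * t = 1.6296 * 1.84 = 2.9985
exp(-2.9985) = 0.0499
M(t) = 1 - 0.0499
M(t) = 0.9501

0.9501


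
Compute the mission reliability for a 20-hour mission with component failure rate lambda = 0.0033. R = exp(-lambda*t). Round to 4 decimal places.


lambda = 0.0033
mission_time = 20
lambda * t = 0.0033 * 20 = 0.066
R = exp(-0.066)
R = 0.9361

0.9361


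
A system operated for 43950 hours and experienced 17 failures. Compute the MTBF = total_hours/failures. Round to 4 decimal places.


total_hours = 43950
failures = 17
MTBF = 43950 / 17
MTBF = 2585.2941

2585.2941


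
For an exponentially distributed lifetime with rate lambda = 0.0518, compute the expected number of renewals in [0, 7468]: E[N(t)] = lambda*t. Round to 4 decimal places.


lambda = 0.0518
t = 7468
E[N(t)] = lambda * t
E[N(t)] = 0.0518 * 7468
E[N(t)] = 386.8424

386.8424


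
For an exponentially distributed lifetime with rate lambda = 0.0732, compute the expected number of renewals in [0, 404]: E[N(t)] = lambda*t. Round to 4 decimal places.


lambda = 0.0732
t = 404
E[N(t)] = lambda * t
E[N(t)] = 0.0732 * 404
E[N(t)] = 29.5728

29.5728


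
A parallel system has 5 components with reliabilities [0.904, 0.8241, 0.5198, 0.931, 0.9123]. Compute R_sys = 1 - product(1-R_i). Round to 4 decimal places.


Components: [0.904, 0.8241, 0.5198, 0.931, 0.9123]
(1 - 0.904) = 0.096, running product = 0.096
(1 - 0.8241) = 0.1759, running product = 0.0169
(1 - 0.5198) = 0.4802, running product = 0.0081
(1 - 0.931) = 0.069, running product = 0.0006
(1 - 0.9123) = 0.0877, running product = 0.0
Product of (1-R_i) = 0.0
R_sys = 1 - 0.0 = 1.0

1.0


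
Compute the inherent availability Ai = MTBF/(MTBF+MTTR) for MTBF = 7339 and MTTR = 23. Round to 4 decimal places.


MTBF = 7339
MTTR = 23
MTBF + MTTR = 7362
Ai = 7339 / 7362
Ai = 0.9969

0.9969


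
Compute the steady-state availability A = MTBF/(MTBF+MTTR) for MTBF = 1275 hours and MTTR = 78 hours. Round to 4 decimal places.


MTBF = 1275
MTTR = 78
MTBF + MTTR = 1353
A = 1275 / 1353
A = 0.9424

0.9424


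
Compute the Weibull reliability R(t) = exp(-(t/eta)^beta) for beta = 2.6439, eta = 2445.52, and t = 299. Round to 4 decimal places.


beta = 2.6439, eta = 2445.52, t = 299
t/eta = 299 / 2445.52 = 0.1223
(t/eta)^beta = 0.1223^2.6439 = 0.0039
R(t) = exp(-0.0039)
R(t) = 0.9961

0.9961


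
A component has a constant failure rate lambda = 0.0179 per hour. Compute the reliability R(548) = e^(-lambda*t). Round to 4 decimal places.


lambda = 0.0179
t = 548
lambda * t = 9.8092
R(t) = e^(-9.8092)
R(t) = 0.0001

0.0001


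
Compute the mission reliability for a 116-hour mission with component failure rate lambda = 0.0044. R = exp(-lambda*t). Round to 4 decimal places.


lambda = 0.0044
mission_time = 116
lambda * t = 0.0044 * 116 = 0.5104
R = exp(-0.5104)
R = 0.6003

0.6003


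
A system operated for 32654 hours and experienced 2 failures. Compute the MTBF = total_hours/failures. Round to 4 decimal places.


total_hours = 32654
failures = 2
MTBF = 32654 / 2
MTBF = 16327.0

16327.0


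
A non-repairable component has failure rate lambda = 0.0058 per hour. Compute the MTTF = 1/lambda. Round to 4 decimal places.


lambda = 0.0058
MTTF = 1 / 0.0058
MTTF = 172.4138

172.4138


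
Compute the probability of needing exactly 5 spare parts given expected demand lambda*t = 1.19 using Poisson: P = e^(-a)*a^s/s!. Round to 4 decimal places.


a = 1.19, s = 5
e^(-a) = e^(-1.19) = 0.3042
a^s = 1.19^5 = 2.3864
s! = 120
P = 0.3042 * 2.3864 / 120
P = 0.006

0.006


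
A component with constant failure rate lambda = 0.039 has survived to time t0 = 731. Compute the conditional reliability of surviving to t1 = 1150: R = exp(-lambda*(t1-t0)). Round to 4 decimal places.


lambda = 0.039
t0 = 731, t1 = 1150
t1 - t0 = 419
lambda * (t1-t0) = 0.039 * 419 = 16.341
R = exp(-16.341)
R = 0.0

0.0


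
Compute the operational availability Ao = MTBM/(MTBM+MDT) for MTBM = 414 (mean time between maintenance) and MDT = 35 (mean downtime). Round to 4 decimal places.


MTBM = 414
MDT = 35
MTBM + MDT = 449
Ao = 414 / 449
Ao = 0.922

0.922


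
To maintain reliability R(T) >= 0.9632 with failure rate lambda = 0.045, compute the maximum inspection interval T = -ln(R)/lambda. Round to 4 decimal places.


R_target = 0.9632
lambda = 0.045
-ln(0.9632) = 0.0375
T = 0.0375 / 0.045
T = 0.8332

0.8332


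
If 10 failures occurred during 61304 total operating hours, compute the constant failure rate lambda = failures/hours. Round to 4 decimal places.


failures = 10
total_hours = 61304
lambda = 10 / 61304
lambda = 0.0002

0.0002


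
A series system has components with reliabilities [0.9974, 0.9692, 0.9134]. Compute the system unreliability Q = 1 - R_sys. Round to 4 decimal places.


Components: [0.9974, 0.9692, 0.9134]
After component 1: product = 0.9974
After component 2: product = 0.9667
After component 3: product = 0.883
R_sys = 0.883
Q = 1 - 0.883 = 0.117

0.117


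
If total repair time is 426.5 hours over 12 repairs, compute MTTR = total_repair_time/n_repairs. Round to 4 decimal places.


total_repair_time = 426.5
n_repairs = 12
MTTR = 426.5 / 12
MTTR = 35.5417

35.5417


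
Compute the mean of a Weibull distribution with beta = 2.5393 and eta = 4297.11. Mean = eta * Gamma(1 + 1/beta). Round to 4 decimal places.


beta = 2.5393, eta = 4297.11
1/beta = 0.3938
1 + 1/beta = 1.3938
Gamma(1.3938) = 0.8876
Mean = 4297.11 * 0.8876
Mean = 3814.1945

3814.1945


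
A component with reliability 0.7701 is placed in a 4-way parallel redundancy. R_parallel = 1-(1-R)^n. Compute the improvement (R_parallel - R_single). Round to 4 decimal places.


R_single = 0.7701, n = 4
1 - R_single = 0.2299
(1 - R_single)^n = 0.2299^4 = 0.0028
R_parallel = 1 - 0.0028 = 0.9972
Improvement = 0.9972 - 0.7701
Improvement = 0.2271

0.2271


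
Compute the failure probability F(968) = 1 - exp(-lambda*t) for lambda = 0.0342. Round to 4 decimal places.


lambda = 0.0342, t = 968
lambda * t = 33.1056
exp(-33.1056) = 0.0
F(t) = 1 - 0.0
F(t) = 1.0

1.0


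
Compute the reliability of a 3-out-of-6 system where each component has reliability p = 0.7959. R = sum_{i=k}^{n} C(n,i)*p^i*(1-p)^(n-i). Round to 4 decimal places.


k = 3, n = 6, p = 0.7959
i=3: C(6,3)=20 * 0.7959^3 * 0.2041^3 = 0.0857
i=4: C(6,4)=15 * 0.7959^4 * 0.2041^2 = 0.2507
i=5: C(6,5)=6 * 0.7959^5 * 0.2041^1 = 0.3911
i=6: C(6,6)=1 * 0.7959^6 * 0.2041^0 = 0.2542
R = sum of terms = 0.9817

0.9817


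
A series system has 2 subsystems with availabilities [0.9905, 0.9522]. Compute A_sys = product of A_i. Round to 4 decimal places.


Subsystems: [0.9905, 0.9522]
After subsystem 1 (A=0.9905): product = 0.9905
After subsystem 2 (A=0.9522): product = 0.9432
A_sys = 0.9432

0.9432


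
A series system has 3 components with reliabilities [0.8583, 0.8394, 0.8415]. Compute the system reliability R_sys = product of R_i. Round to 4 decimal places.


Components: [0.8583, 0.8394, 0.8415]
After component 1 (R=0.8583): product = 0.8583
After component 2 (R=0.8394): product = 0.7205
After component 3 (R=0.8415): product = 0.6063
R_sys = 0.6063

0.6063


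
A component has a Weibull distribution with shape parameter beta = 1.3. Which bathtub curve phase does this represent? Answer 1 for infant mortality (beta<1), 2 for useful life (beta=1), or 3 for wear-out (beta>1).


beta = 1.3
Compare beta to 1:
beta < 1 => infant mortality (phase 1)
beta = 1 => useful life (phase 2)
beta > 1 => wear-out (phase 3)
Since beta = 1.3, this is wear-out (increasing failure rate)
Phase = 3

3


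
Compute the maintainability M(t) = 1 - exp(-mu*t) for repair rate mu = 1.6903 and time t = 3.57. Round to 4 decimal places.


mu = 1.6903, t = 3.57
mu * t = 1.6903 * 3.57 = 6.0344
exp(-6.0344) = 0.0024
M(t) = 1 - 0.0024
M(t) = 0.9976

0.9976


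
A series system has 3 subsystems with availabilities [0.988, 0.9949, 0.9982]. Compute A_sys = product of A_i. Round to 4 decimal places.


Subsystems: [0.988, 0.9949, 0.9982]
After subsystem 1 (A=0.988): product = 0.988
After subsystem 2 (A=0.9949): product = 0.983
After subsystem 3 (A=0.9982): product = 0.9812
A_sys = 0.9812

0.9812


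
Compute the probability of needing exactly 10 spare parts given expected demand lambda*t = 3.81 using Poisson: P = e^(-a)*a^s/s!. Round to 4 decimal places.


a = 3.81, s = 10
e^(-a) = e^(-3.81) = 0.0221
a^s = 3.81^10 = 644539.8249
s! = 3628800
P = 0.0221 * 644539.8249 / 3628800
P = 0.0039

0.0039


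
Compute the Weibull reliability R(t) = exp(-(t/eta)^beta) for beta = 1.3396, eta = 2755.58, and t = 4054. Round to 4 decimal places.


beta = 1.3396, eta = 2755.58, t = 4054
t/eta = 4054 / 2755.58 = 1.4712
(t/eta)^beta = 1.4712^1.3396 = 1.6773
R(t) = exp(-1.6773)
R(t) = 0.1869

0.1869


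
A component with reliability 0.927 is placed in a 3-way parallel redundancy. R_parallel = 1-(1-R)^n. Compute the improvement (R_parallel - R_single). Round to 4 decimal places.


R_single = 0.927, n = 3
1 - R_single = 0.073
(1 - R_single)^n = 0.073^3 = 0.0004
R_parallel = 1 - 0.0004 = 0.9996
Improvement = 0.9996 - 0.927
Improvement = 0.0726

0.0726


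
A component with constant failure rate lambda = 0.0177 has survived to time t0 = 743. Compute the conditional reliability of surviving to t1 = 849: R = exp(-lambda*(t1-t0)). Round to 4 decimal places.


lambda = 0.0177
t0 = 743, t1 = 849
t1 - t0 = 106
lambda * (t1-t0) = 0.0177 * 106 = 1.8762
R = exp(-1.8762)
R = 0.1532

0.1532


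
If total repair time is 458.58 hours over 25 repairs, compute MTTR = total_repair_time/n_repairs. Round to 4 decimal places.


total_repair_time = 458.58
n_repairs = 25
MTTR = 458.58 / 25
MTTR = 18.3432

18.3432


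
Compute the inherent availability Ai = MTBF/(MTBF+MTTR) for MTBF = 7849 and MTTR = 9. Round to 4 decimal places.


MTBF = 7849
MTTR = 9
MTBF + MTTR = 7858
Ai = 7849 / 7858
Ai = 0.9989

0.9989


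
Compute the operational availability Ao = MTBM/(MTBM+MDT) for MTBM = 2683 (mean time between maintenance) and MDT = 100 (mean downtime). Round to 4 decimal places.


MTBM = 2683
MDT = 100
MTBM + MDT = 2783
Ao = 2683 / 2783
Ao = 0.9641

0.9641


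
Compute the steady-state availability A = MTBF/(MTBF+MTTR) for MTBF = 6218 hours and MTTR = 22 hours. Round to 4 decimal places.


MTBF = 6218
MTTR = 22
MTBF + MTTR = 6240
A = 6218 / 6240
A = 0.9965

0.9965


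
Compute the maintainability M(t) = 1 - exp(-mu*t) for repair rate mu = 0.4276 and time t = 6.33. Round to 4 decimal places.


mu = 0.4276, t = 6.33
mu * t = 0.4276 * 6.33 = 2.7067
exp(-2.7067) = 0.0668
M(t) = 1 - 0.0668
M(t) = 0.9332

0.9332
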